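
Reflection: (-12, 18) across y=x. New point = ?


Reflection rule for y=x: (y, x)
(-12, 18) -> (18, -12)

(18, -12)


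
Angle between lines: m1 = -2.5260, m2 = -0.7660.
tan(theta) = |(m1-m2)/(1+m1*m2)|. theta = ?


m1-m2 = -1.76
1+m1*m2 = 2.934916
tan(theta) = |-1.76/2.934916| = 0.599676
theta = arctan(|-1.76/2.934916|) = 30.9501 degrees (acute angle)

30.9501 degrees


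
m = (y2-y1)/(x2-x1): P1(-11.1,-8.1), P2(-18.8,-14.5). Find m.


dy = -14.5 + 8.1 = -6.4
dx = -18.8 + 11.1 = -7.7
m = -6.4/(-7.7) = 0.8312

m = 0.8312


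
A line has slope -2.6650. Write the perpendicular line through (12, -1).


Perpendicular slope = -1/m1 = -1/(-2.6650) = 0.3752
b2 = y0 - m2*x0 = -1 + 12/(-2.6650) = -1 - 4.5028 = -5.5028

y = 0.3752x - 5.5028


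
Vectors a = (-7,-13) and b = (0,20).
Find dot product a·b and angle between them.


a·b = -7*0 - 13*20 = 0 - 260 = -260
|a| = sqrt(49+169) = 14.7648
|b| = sqrt(0+400) = 20.0000
cos(theta) = -260/(sqrt(218)*sqrt(400)) = -260/sqrt(87200) = -0.880471
theta = arccos(-260/sqrt(87200)) = 151.6992 degrees

a·b = -260, theta = 151.6992 deg


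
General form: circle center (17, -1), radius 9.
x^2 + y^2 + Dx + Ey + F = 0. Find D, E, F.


(x-17)^2 + (y+ 1)^2 = 9^2
D = -2h = -34, E = -2k = 2
F = h^2+k^2-r^2 = 289+1-81 = 209

D = -34, E = 2, F = 209


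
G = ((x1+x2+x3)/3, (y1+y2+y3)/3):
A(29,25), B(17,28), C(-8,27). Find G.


Gx = (29+17- 8)/3 = 38/3 = 12.6667
Gy = (25+28+27)/3 = 80/3 = 26.6667

G = (12.6667, 26.6667)


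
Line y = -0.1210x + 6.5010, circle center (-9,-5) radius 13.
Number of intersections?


Substitute y = -0.1210x + 6.5010: (x+ 9)^2 + (-0.1210x+6.5010+ 5)^2 = 169
Expand to Ax^2 + Bx + C = 0, where b-k = 11.501
A = 1+m^2 = 1.014641
B = 2(m(b-k) - h) = 2(-0.1210*11.501 + 9) = 15.216758
C = h^2 + (b-k)^2 - r^2 = 81 + 132.273001 - 169 = 44.273001
disc = B^2-4AC = 231.5497 - 179.6848 = 51.8649
disc > 0

2 intersection points


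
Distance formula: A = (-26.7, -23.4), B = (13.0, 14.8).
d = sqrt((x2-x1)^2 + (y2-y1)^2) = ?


dx = 13.0 + 26.7 = 39.7
dy = 14.8 + 23.4 = 38.2
d = sqrt(1576.09 + 1459.24) = sqrt(3035.33) = 55.0938

55.0938


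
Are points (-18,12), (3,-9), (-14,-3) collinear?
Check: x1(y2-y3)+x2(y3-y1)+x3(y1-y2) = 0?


-18*(-9+ 3) + 3*(-3-12) - 14*(12+ 9)
= 108 - 45 - 294 = -231

No, not collinear (determinant = -231)


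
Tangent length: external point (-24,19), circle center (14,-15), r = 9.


d = sqrt((-24-14)^2 + (19+ 15)^2) = sqrt(1444+1156) = 50.9902
L = sqrt(2600.0000 - 81) = sqrt(2519.0000) = 50.1896

50.1896


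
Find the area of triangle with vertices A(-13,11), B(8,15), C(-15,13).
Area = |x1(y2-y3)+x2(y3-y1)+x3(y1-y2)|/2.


-13*(15-13) = -26
8*(13-11) = 16
-15*(11-15) = 60
sum = 50
Area = |50|/2 = 25.0000

25.0000 sq units


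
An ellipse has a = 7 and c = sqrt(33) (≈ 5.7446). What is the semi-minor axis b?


b^2 = 7^2 - (sqrt(33))^2 = 49 - 33 = 16
b = sqrt(16) = 4

b = 4


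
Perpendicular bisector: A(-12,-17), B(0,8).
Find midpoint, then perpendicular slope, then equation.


Midpoint = (-6, -4.5)
Slope of AB = dy/dx = 25/12 = 2.0833
Perp slope = -dx/dy = -12/25 = -0.4800
b = My - (perp slope)*Mx = -4.5 + (12*(-6))/25 = -4.5 - 2.8800 = -7.3800

y = -0.4800x - 7.3800


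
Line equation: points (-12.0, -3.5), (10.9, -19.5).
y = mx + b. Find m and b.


m = (-16.0)/(22.9) = -0.6987
b = y1 - m*x1 = -3.5 - (-16.0*(-12.0))/(22.9) = -3.5 - 8.3843 = -11.8843

y = -0.6987x - 11.8843


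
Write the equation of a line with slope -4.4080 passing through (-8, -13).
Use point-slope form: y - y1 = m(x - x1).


y + 13 = -4.4080(x + 8)
y = -4.4080x - 13 + 4.4080*(-8)
y = -4.4080x - 48.2640

y = -4.4080x - 48.2640


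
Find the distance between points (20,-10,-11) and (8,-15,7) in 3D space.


dx=-12, dy=-5, dz=18
d = sqrt(144+25+324) = sqrt(493) = 22.2036

22.2036


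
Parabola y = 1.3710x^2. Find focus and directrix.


a = 1.3710
1/(4a) = 0.1823
Focus = (0, 0.1823)
Directrix: y = -0.1823

Focus = (0, 0.1823), Directrix: y = -0.1823


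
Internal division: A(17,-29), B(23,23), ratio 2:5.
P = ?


Px = (2*23 + 5*17)/7 = 131/7 = 18.7143
Py = (2*23 + 5*(-29))/7 = -99/7 = -14.1429

P = (18.7143, -14.1429)


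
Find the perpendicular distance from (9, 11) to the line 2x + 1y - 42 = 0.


|2*9 + 1*11 - 42| = |-13| = 13
sqrt(4 + 1) = sqrt(5) = 2.2361
d = 13/sqrt(5) = 5.8138

5.8138


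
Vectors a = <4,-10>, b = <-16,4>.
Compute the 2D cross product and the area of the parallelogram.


cross = 4*4 + 10*(-16) = 16 - 160 = -144
Parallelogram area = |-144| = 144

cross = -144, parallelogram area = 144


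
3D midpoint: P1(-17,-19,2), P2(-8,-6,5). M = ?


Mx = (-17- 8)/2 = -12.5000
My = (-19- 6)/2 = -12.5000
Mz = (2+5)/2 = 3.5000

M = (-12.5000, -12.5000, 3.5000)


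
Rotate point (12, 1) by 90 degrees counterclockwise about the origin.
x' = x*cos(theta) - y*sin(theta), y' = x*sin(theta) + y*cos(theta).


cos(90) = 0, sin(90) = 1
x' = 12*0 - 1*1 = -1
y' = 12*1 + 1*0 = 12

(-1, 12)


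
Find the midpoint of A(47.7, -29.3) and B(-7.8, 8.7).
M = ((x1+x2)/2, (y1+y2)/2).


Mx = (47.7 - 7.8)/2 = 39.9/2 = 19.9500
My = (-29.3 + 8.7)/2 = -20.6/2 = -10.3000

(19.9500, -10.3000)


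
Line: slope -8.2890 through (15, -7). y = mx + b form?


y + 7 = -8.2890(x - 15)
y = -8.2890x - 7 + 8.2890*15
y = -8.2890x + 117.3350

y = -8.2890x + 117.3350


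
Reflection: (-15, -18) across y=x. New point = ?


Reflection rule for y=x: (y, x)
(-15, -18) -> (-18, -15)

(-18, -15)


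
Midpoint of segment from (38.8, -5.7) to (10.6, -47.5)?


Mx = (38.8 + 10.6)/2 = 49.4/2 = 24.7000
My = (-5.7 - 47.5)/2 = -53.2/2 = -26.6000

(24.7000, -26.6000)


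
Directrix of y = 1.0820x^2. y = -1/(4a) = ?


a = 1.0820
1/(4a) = 0.2311
directrix: y = -0.2311 = -0.2311

y = -0.2311


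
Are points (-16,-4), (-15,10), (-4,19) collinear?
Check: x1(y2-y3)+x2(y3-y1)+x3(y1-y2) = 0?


-16*(10-19) - 15*(19+ 4) - 4*(-4-10)
= 144 - 345 + 56 = -145

No, not collinear (determinant = -145)


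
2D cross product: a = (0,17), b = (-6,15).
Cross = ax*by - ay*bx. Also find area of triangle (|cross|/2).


cross = 0*15 - 17*(-6) = 0 + 102 = 102
Triangle area = |102|/2 = 102/2 = 51.0000

cross = 102, triangle area = 51.0000


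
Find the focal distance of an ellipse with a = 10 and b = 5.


c^2 = 10^2 - 5^2 = 100 - 25 = 75
c = sqrt(75) = 8.6603

c = 8.6603


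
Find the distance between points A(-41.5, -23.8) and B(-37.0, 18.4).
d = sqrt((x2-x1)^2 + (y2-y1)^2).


dx = -37.0 + 41.5 = 4.5
dy = 18.4 + 23.8 = 42.2
d = sqrt(20.25 + 1780.84) = sqrt(1801.09) = 42.4393

42.4393


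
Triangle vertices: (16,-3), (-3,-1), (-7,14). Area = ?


16*(-1-14) = -240
-3*(14+ 3) = -51
-7*(-3+ 1) = 14
sum = -277
Area = |-277|/2 = 138.5000

138.5000 sq units


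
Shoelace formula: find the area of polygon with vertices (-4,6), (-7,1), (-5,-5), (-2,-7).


sum(xi*y_{i+1}) = -4*1 - 7*(-5) - 5*(-7) - 2*6 = 54
sum(yi*x_{i+1}) = 6*(-7) + 1*(-5) - 5*(-2) - 7*(-4) = -9
Area = |54 + 9|/2 = 63/2 = 31.5000

31.5000 sq units


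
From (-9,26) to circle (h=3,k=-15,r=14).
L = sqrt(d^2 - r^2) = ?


d = sqrt((-9-3)^2 + (26+ 15)^2) = sqrt(144+1681) = 42.7200
L = sqrt(1825.0000 - 196) = sqrt(1629.0000) = 40.3609

40.3609


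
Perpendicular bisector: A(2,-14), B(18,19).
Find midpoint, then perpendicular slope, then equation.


Midpoint = (10, 2.5)
Slope of AB = dy/dx = 33/16 = 2.0625
Perp slope = -dx/dy = -16/33 = -0.4848
b = My - (perp slope)*Mx = 2.5 + (16*10)/33 = 2.5 + 4.8485 = 7.3485

y = -0.4848x + 7.3485


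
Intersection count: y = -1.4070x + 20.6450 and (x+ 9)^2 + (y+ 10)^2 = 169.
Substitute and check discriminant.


Substitute y = -1.4070x + 20.6450: (x+ 9)^2 + (-1.4070x+20.6450+ 10)^2 = 169
Expand to Ax^2 + Bx + C = 0, where b-k = 30.645
A = 1+m^2 = 2.979649
B = 2(m(b-k) - h) = 2(-1.4070*30.645 + 9) = -68.23503
C = h^2 + (b-k)^2 - r^2 = 81 + 939.116025 - 169 = 851.116025
disc = B^2-4AC = 4656.0193 - 10144.1081 = -5488.0888
disc < 0

0 intersection points


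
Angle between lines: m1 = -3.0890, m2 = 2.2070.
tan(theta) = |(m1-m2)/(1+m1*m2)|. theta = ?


m1-m2 = -5.296
1+m1*m2 = -5.817423
tan(theta) = |-5.296/(-5.817423)| = 0.910369
theta = arctan(|-5.296/(-5.817423)|) = 42.3137 degrees (acute angle)

42.3137 degrees


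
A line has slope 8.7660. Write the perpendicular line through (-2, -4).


Perpendicular slope = -1/m1 = -1/8.7660 = -0.1141
b2 = y0 - m2*x0 = -4 - 2/8.7660 = -4 - 0.2282 = -4.2282

y = -0.1141x - 4.2282


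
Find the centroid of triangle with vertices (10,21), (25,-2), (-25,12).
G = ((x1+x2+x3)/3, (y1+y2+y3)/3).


Gx = (10+25- 25)/3 = 10/3 = 3.3333
Gy = (21- 2+12)/3 = 31/3 = 10.3333

G = (3.3333, 10.3333)


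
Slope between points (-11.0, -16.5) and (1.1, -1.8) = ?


dy = -1.8 + 16.5 = 14.7
dx = 1.1 + 11.0 = 12.1
m = 14.7/12.1 = 1.2149

m = 1.2149


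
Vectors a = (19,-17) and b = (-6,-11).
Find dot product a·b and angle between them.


a·b = 19*(-6) - 17*(-11) = -114 + 187 = 73
|a| = sqrt(361+289) = 25.4951
|b| = sqrt(36+121) = 12.5300
cos(theta) = 73/(sqrt(650)*sqrt(157)) = 73/sqrt(102050) = 0.228516
theta = arccos(73/sqrt(102050)) = 76.7903 degrees

a·b = 73, theta = 76.7903 deg


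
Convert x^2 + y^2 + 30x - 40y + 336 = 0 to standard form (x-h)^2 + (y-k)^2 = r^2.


h = -D/2 = -30/2 = -15
k = -E/2 = 40/2 = 20
r^2 = h^2 + k^2 - F = 225 + 400 - 336 = 289
r = 17

Center (-15, 20), radius = 17


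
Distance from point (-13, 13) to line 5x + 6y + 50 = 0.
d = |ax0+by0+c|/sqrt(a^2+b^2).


|5*(-13) + 6*13 + 50| = |63| = 63
sqrt(25 + 36) = sqrt(61) = 7.8102
d = 63/sqrt(61) = 8.0663

8.0663


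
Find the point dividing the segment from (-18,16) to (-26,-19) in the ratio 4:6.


Px = (4*(-26) + 6*(-18))/10 = -212/10 = -21.2000
Py = (4*(-19) + 6*16)/10 = 20/10 = 2.0000

P = (-21.2000, 2.0000)


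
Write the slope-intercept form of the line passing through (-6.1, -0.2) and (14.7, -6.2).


m = (-6.0)/(20.8) = -0.2885
b = y1 - m*x1 = -0.2 - (-6.0*(-6.1))/(20.8) = -0.2 - 1.7596 = -1.9596

y = -0.2885x - 1.9596


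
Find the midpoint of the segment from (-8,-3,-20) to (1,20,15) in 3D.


Mx = (-8+1)/2 = -3.5000
My = (-3+20)/2 = 8.5000
Mz = (-20+15)/2 = -2.5000

M = (-3.5000, 8.5000, -2.5000)


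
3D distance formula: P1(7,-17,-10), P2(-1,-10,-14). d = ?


dx=-8, dy=7, dz=-4
d = sqrt(64+49+16) = sqrt(129) = 11.3578

11.3578


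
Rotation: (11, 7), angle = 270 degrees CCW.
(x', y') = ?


cos(270) = 0, sin(270) = -1
x' = 11*0 - 7*(-1) = 7
y' = 11*(-1) + 7*0 = -11

(7, -11)


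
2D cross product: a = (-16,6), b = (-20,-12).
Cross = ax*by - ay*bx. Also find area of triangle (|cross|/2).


cross = -16*(-12) - 6*(-20) = 192 + 120 = 312
Triangle area = |312|/2 = 312/2 = 156.0000

cross = 312, triangle area = 156.0000


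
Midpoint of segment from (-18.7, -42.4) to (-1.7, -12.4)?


Mx = (-18.7 - 1.7)/2 = -20.4/2 = -10.2000
My = (-42.4 - 12.4)/2 = -54.8/2 = -27.4000

(-10.2000, -27.4000)


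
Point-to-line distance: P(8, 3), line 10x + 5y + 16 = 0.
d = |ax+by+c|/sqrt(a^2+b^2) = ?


|10*8 + 5*3 + 16| = |111| = 111
sqrt(100 + 25) = sqrt(125) = 11.1803
d = 111/sqrt(125) = 9.9281

9.9281


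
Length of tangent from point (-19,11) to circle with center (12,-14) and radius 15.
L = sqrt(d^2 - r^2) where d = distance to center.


d = sqrt((-19-12)^2 + (11+ 14)^2) = sqrt(961+625) = 39.8246
L = sqrt(1586.0000 - 225) = sqrt(1361.0000) = 36.8917

36.8917


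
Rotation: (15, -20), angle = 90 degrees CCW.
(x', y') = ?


cos(90) = 0, sin(90) = 1
x' = 15*0 + 20*1 = 20
y' = 15*1 - 20*0 = 15

(20, 15)


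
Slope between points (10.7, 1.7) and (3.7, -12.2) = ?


dy = -12.2 - 1.7 = -13.9
dx = 3.7 - 10.7 = -7
m = -13.9/(-7) = 1.9857

m = 1.9857


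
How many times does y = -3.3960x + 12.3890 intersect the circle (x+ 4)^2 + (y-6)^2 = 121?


Substitute y = -3.3960x + 12.3890: (x+ 4)^2 + (-3.3960x+12.3890-6)^2 = 121
Expand to Ax^2 + Bx + C = 0, where b-k = 6.389
A = 1+m^2 = 12.532816
B = 2(m(b-k) - h) = 2(-3.3960*6.389 + 4) = -35.394088
C = h^2 + (b-k)^2 - r^2 = 16 + 40.819321 - 121 = -64.180679
disc = B^2-4AC = 1252.7415 + 3217.4586 = 4470.2001
disc > 0

2 intersection points


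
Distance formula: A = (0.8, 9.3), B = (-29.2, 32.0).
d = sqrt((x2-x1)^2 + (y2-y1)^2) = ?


dx = -29.2 - 0.8 = -30.0
dy = 32.0 - 9.3 = 22.7
d = sqrt(900.0 + 515.29) = sqrt(1415.29) = 37.6203

37.6203


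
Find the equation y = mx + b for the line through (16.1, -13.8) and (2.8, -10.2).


m = (3.6)/(-13.3) = -0.2707
b = y1 - m*x1 = -13.8 - (3.6*16.1)/(-13.3) = -13.8 + 4.3579 = -9.4421

y = -0.2707x - 9.4421


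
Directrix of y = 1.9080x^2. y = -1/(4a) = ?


a = 1.9080
1/(4a) = 0.1310
directrix: y = -0.1310 = -0.1310

y = -0.1310


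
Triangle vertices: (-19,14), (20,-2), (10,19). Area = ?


-19*(-2-19) = 399
20*(19-14) = 100
10*(14+ 2) = 160
sum = 659
Area = |659|/2 = 329.5000

329.5000 sq units


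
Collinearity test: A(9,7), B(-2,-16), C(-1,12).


9*(-16-12) - 2*(12-7) - 1*(7+ 16)
= -252 - 10 - 23 = -285

No, not collinear (determinant = -285)


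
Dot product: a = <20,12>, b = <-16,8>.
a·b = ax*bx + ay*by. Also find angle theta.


a·b = 20*(-16) + 12*8 = -320 + 96 = -224
|a| = sqrt(400+144) = 23.3238
|b| = sqrt(256+64) = 17.8885
cos(theta) = -224/(sqrt(544)*sqrt(320)) = -224/sqrt(174080) = -0.536875
theta = arccos(-224/sqrt(174080)) = 122.4712 degrees

a·b = -224, theta = 122.4712 deg


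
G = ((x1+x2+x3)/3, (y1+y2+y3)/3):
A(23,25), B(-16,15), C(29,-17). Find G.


Gx = (23- 16+29)/3 = 36/3 = 12.0000
Gy = (25+15- 17)/3 = 23/3 = 7.6667

G = (12.0000, 7.6667)


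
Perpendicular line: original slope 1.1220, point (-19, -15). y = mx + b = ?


Perpendicular slope = -1/m1 = -1/1.1220 = -0.8913
b2 = y0 - m2*x0 = -15 - 19/1.1220 = -15 - 16.9340 = -31.9340

y = -0.8913x - 31.9340


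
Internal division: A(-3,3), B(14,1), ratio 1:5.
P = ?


Px = (1*14 + 5*(-3))/6 = -1/6 = -0.1667
Py = (1*1 + 5*3)/6 = 16/6 = 2.6667

P = (-0.1667, 2.6667)


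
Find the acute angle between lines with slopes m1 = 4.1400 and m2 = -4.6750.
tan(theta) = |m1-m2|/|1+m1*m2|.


m1-m2 = 8.815
1+m1*m2 = -18.3545
tan(theta) = |8.815/(-18.3545)| = 0.480264
theta = arctan(|8.815/(-18.3545)|) = 25.6533 degrees (acute angle)

25.6533 degrees


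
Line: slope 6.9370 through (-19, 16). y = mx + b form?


y - 16 = 6.9370(x + 19)
y = 6.9370x + 16 - 6.9370*(-19)
y = 6.9370x + 147.8030

y = 6.9370x + 147.8030


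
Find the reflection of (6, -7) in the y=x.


Reflection rule for y=x: (y, x)
(6, -7) -> (-7, 6)

(-7, 6)


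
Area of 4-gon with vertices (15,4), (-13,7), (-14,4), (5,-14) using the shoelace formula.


sum(xi*y_{i+1}) = 15*7 - 13*4 - 14*(-14) + 5*4 = 269
sum(yi*x_{i+1}) = 4*(-13) + 7*(-14) + 4*5 - 14*15 = -340
Area = |269 + 340|/2 = 609/2 = 304.5000

304.5000 sq units


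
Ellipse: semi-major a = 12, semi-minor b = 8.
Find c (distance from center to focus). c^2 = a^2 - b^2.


c^2 = 12^2 - 8^2 = 144 - 64 = 80
c = sqrt(80) = 8.9443

c = 8.9443


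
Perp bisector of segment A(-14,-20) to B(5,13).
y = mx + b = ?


Midpoint = (-4.5, -3.5)
Slope of AB = dy/dx = 33/19 = 1.7368
Perp slope = -dx/dy = -19/33 = -0.5758
b = My - (perp slope)*Mx = -3.5 + (19*(-4.5))/33 = -3.5 - 2.5909 = -6.0909

y = -0.5758x - 6.0909


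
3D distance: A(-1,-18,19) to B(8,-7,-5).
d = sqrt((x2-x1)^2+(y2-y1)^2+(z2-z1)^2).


dx=9, dy=11, dz=-24
d = sqrt(81+121+576) = sqrt(778) = 27.8927

27.8927


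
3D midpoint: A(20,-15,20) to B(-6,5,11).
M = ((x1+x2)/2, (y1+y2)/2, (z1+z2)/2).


Mx = (20- 6)/2 = 7.0000
My = (-15+5)/2 = -5.0000
Mz = (20+11)/2 = 15.5000

M = (7.0000, -5.0000, 15.5000)


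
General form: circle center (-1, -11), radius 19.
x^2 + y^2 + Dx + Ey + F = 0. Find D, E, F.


(x+ 1)^2 + (y+ 11)^2 = 19^2
D = -2h = 2, E = -2k = 22
F = h^2+k^2-r^2 = 1+121-361 = -239

D = 2, E = 22, F = -239


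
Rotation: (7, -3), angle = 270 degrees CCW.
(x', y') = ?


cos(270) = 0, sin(270) = -1
x' = 7*0 + 3*(-1) = -3
y' = 7*(-1) - 3*0 = -7

(-3, -7)


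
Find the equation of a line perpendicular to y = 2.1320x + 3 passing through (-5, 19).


Perpendicular slope = -1/m1 = -1/2.1320 = -0.4690
b2 = y0 - m2*x0 = 19 - 5/2.1320 = 19 - 2.3452 = 16.6548

y = -0.4690x + 16.6548


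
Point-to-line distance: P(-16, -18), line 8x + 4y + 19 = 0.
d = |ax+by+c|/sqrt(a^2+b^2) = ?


|8*(-16) + 4*(-18) + 19| = |-181| = 181
sqrt(64 + 16) = sqrt(80) = 8.9443
d = 181/sqrt(80) = 20.2364

20.2364


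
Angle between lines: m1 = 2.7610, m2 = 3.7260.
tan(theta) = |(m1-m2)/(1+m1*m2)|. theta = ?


m1-m2 = -0.965
1+m1*m2 = 11.287486
tan(theta) = |-0.965/11.287486| = 0.085493
theta = arctan(|-0.965/11.287486|) = 4.8865 degrees (acute angle)

4.8865 degrees


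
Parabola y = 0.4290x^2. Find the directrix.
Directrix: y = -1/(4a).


a = 0.4290
1/(4a) = 0.5828
directrix: y = -0.5828 = -0.5828

y = -0.5828


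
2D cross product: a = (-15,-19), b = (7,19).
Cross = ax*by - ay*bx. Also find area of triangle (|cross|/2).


cross = -15*19 + 19*7 = -285 + 133 = -152
Triangle area = |-152|/2 = 152/2 = 76.0000

cross = -152, triangle area = 76.0000


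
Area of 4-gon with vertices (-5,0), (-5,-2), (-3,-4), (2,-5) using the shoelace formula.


sum(xi*y_{i+1}) = -5*(-2) - 5*(-4) - 3*(-5) + 2*0 = 45
sum(yi*x_{i+1}) = 0*(-5) - 2*(-3) - 4*2 - 5*(-5) = 23
Area = |45 - 23|/2 = 22/2 = 11.0000

11.0000 sq units


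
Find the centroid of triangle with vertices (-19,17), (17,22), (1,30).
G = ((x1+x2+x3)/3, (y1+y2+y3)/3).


Gx = (-19+17+1)/3 = -1/3 = -0.3333
Gy = (17+22+30)/3 = 69/3 = 23.0000

G = (-0.3333, 23.0000)


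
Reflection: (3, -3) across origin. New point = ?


Reflection rule for origin: (-x, -y)
(3, -3) -> (-3, 3)

(-3, 3)


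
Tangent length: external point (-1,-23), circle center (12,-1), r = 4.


d = sqrt((-1-12)^2 + (-23+ 1)^2) = sqrt(169+484) = 25.5539
L = sqrt(653.0000 - 16) = sqrt(637.0000) = 25.2389

25.2389


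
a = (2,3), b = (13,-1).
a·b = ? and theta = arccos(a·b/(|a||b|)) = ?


a·b = 2*13 + 3*(-1) = 26 - 3 = 23
|a| = sqrt(4+9) = 3.6056
|b| = sqrt(169+1) = 13.0384
cos(theta) = 23/(sqrt(13)*sqrt(170)) = 23/sqrt(2210) = 0.489251
theta = arccos(23/sqrt(2210)) = 60.7086 degrees

a·b = 23, theta = 60.7086 deg


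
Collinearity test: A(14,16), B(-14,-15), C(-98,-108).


14*(-15+ 108) - 14*(-108-16) - 98*(16+ 15)
= 1302 + 1736 - 3038 = 0

Yes, collinear (determinant = 0)


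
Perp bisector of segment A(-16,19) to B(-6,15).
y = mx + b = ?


Midpoint = (-11, 17)
Slope of AB = dy/dx = -4/10 = -0.4000
Perp slope = -dx/dy = 10/4 = 2.5000
b = My - (perp slope)*Mx = 17 + (10*(-11))/(-4) = 17 + 27.5000 = 44.5000

y = 2.5000x + 44.5000


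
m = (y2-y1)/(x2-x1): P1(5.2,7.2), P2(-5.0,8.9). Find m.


dy = 8.9 - 7.2 = 1.7
dx = -5.0 - 5.2 = -10.2
m = 1.7/(-10.2) = -0.1667

m = -0.1667


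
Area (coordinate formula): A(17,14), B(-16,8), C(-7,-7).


17*(8+ 7) = 255
-16*(-7-14) = 336
-7*(14-8) = -42
sum = 549
Area = |549|/2 = 274.5000

274.5000 sq units


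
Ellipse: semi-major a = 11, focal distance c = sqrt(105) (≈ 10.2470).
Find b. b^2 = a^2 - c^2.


b^2 = 11^2 - (sqrt(105))^2 = 121 - 105 = 16
b = sqrt(16) = 4

b = 4


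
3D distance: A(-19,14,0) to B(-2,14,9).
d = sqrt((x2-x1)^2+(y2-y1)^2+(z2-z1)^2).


dx=17, dy=0, dz=9
d = sqrt(289+0+81) = sqrt(370) = 19.2354

19.2354


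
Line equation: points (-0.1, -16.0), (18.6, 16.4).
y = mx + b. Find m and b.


m = (32.4)/(18.7) = 1.7326
b = y1 - m*x1 = -16.0 - (32.4*(-0.1))/(18.7) = -16.0 + 0.1733 = -15.8267

y = 1.7326x - 15.8267


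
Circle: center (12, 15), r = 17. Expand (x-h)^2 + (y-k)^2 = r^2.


(x-12)^2 + (y-15)^2 = 17^2
D = -2h = -24, E = -2k = -30
F = h^2+k^2-r^2 = 144+225-289 = 80

x^2 + y^2 - 24x - 30y + 80 = 0


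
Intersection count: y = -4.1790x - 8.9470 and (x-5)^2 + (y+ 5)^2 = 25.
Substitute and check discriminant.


Substitute y = -4.1790x - 8.9470: (x-5)^2 + (-4.1790x- 8.9470+ 5)^2 = 25
Expand to Ax^2 + Bx + C = 0, where b-k = -3.947
A = 1+m^2 = 18.464041
B = 2(m(b-k) - h) = 2(-4.1790*(-3.947) - 5) = 22.989026
C = h^2 + (b-k)^2 - r^2 = 25 + 15.578809 - 25 = 15.578809
disc = B^2-4AC = 528.4953 - 1150.5911 = -622.0958
disc < 0

0 intersection points


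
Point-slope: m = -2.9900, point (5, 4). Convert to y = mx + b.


y - 4 = -2.9900(x - 5)
y = -2.9900x + 4 + 2.9900*5
y = -2.9900x + 18.9500

y = -2.9900x + 18.9500


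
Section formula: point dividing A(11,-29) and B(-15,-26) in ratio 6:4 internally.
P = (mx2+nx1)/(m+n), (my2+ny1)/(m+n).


Px = (6*(-15) + 4*11)/10 = -46/10 = -4.6000
Py = (6*(-26) + 4*(-29))/10 = -272/10 = -27.2000

P = (-4.6000, -27.2000)


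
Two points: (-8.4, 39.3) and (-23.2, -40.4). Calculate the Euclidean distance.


dx = -23.2 + 8.4 = -14.8
dy = -40.4 - 39.3 = -79.7
d = sqrt(219.04 + 6352.09) = sqrt(6571.13) = 81.0625

81.0625


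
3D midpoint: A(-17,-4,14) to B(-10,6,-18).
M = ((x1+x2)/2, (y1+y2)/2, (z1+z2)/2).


Mx = (-17- 10)/2 = -13.5000
My = (-4+6)/2 = 1.0000
Mz = (14- 18)/2 = -2.0000

M = (-13.5000, 1.0000, -2.0000)


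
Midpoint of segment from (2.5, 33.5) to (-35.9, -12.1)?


Mx = (2.5 - 35.9)/2 = -33.4/2 = -16.7000
My = (33.5 - 12.1)/2 = 21.4/2 = 10.7000

(-16.7000, 10.7000)


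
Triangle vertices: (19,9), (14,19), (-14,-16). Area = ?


19*(19+ 16) = 665
14*(-16-9) = -350
-14*(9-19) = 140
sum = 455
Area = |455|/2 = 227.5000

227.5000 sq units


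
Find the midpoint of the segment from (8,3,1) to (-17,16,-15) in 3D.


Mx = (8- 17)/2 = -4.5000
My = (3+16)/2 = 9.5000
Mz = (1- 15)/2 = -7.0000

M = (-4.5000, 9.5000, -7.0000)


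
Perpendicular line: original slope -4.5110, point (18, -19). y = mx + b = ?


Perpendicular slope = -1/m1 = -1/(-4.5110) = 0.2217
b2 = y0 - m2*x0 = -19 + 18/(-4.5110) = -19 - 3.9902 = -22.9902

y = 0.2217x - 22.9902


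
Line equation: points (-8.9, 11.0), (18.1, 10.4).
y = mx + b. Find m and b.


m = (-0.6)/(27.0) = -0.0222
b = y1 - m*x1 = 11.0 - (-0.6*(-8.9))/(27.0) = 11.0 - 0.1978 = 10.8022

y = -0.0222x + 10.8022


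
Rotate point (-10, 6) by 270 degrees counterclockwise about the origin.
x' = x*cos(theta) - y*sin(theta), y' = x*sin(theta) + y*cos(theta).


cos(270) = 0, sin(270) = -1
x' = -10*0 - 6*(-1) = 6
y' = -10*(-1) + 6*0 = 10

(6, 10)


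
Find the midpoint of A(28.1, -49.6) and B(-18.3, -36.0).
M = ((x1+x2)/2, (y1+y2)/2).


Mx = (28.1 - 18.3)/2 = 9.8/2 = 4.9000
My = (-49.6 - 36.0)/2 = -85.6/2 = -42.8000

(4.9000, -42.8000)


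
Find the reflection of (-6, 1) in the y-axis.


Reflection rule for y-axis: (-x, y)
(-6, 1) -> (6, 1)

(6, 1)


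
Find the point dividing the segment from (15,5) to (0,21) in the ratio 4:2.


Px = (4*0 + 2*15)/6 = 30/6 = 5.0000
Py = (4*21 + 2*5)/6 = 94/6 = 15.6667

P = (5.0000, 15.6667)


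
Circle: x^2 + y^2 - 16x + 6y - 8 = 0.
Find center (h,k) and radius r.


h = -D/2 = 16/2 = 8
k = -E/2 = -6/2 = -3
r^2 = h^2 + k^2 - F = 64 + 9 + 8 = 81
r = 9

Center (8, -3), radius = 9


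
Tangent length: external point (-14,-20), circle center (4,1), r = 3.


d = sqrt((-14-4)^2 + (-20-1)^2) = sqrt(324+441) = 27.6586
L = sqrt(765.0000 - 9) = sqrt(756.0000) = 27.4955

27.4955


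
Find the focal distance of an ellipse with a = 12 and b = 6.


c^2 = 12^2 - 6^2 = 144 - 36 = 108
c = sqrt(108) = 10.3923

c = 10.3923


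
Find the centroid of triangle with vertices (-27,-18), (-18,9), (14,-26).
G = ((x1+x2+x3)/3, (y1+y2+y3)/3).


Gx = (-27- 18+14)/3 = -31/3 = -10.3333
Gy = (-18+9- 26)/3 = -35/3 = -11.6667

G = (-10.3333, -11.6667)


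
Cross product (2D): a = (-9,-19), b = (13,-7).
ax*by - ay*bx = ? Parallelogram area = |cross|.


cross = -9*(-7) + 19*13 = 63 + 247 = 310
Parallelogram area = |310| = 310

cross = 310, parallelogram area = 310


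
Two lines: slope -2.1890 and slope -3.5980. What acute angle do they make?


m1-m2 = 1.409
1+m1*m2 = 8.876022
tan(theta) = |1.409/8.876022| = 0.158742
theta = arctan(|1.409/8.876022|) = 9.0200 degrees (acute angle)

9.0200 degrees


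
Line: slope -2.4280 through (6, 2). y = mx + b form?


y - 2 = -2.4280(x - 6)
y = -2.4280x + 2 + 2.4280*6
y = -2.4280x + 16.5680

y = -2.4280x + 16.5680


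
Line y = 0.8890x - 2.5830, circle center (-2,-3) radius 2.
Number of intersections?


Substitute y = 0.8890x - 2.5830: (x+ 2)^2 + (0.8890x- 2.5830+ 3)^2 = 4
Expand to Ax^2 + Bx + C = 0, where b-k = 0.417
A = 1+m^2 = 1.790321
B = 2(m(b-k) - h) = 2(0.8890*0.417 + 2) = 4.741426
C = h^2 + (b-k)^2 - r^2 = 4 + 0.173889 - 4 = 0.173889
disc = B^2-4AC = 22.4811 - 1.2453 = 21.2358
disc > 0

2 intersection points


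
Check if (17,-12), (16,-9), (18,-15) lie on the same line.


17*(-9+ 15) + 16*(-15+ 12) + 18*(-12+ 9)
= 102 - 48 - 54 = 0

Yes, collinear (determinant = 0)


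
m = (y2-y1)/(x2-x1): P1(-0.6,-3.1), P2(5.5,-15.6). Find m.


dy = -15.6 + 3.1 = -12.5
dx = 5.5 + 0.6 = 6.1
m = -12.5/6.1 = -2.0492

m = -2.0492


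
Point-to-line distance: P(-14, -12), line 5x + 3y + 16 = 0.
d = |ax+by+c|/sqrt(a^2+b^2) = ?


|5*(-14) + 3*(-12) + 16| = |-90| = 90
sqrt(25 + 9) = sqrt(34) = 5.8310
d = 90/sqrt(34) = 15.4349

15.4349


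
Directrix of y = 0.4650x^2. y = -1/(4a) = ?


a = 0.4650
1/(4a) = 0.5376
directrix: y = -0.5376 = -0.5376

y = -0.5376


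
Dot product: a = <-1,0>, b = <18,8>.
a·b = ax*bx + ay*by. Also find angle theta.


a·b = -1*18 + 0*8 = -18 + 0 = -18
|a| = sqrt(1+0) = 1.0000
|b| = sqrt(324+64) = 19.6977
cos(theta) = -18/(sqrt(1)*sqrt(388)) = -18/sqrt(388) = -0.913812
theta = arccos(-18/sqrt(388)) = 156.0375 degrees

a·b = -18, theta = 156.0375 deg


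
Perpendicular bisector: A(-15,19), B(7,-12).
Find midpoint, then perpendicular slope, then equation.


Midpoint = (-4, 3.5)
Slope of AB = dy/dx = -31/22 = -1.4091
Perp slope = -dx/dy = 22/31 = 0.7097
b = My - (perp slope)*Mx = 3.5 + (22*(-4))/(-31) = 3.5 + 2.8387 = 6.3387

y = 0.7097x + 6.3387


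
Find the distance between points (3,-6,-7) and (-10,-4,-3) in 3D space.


dx=-13, dy=2, dz=4
d = sqrt(169+4+16) = sqrt(189) = 13.7477

13.7477


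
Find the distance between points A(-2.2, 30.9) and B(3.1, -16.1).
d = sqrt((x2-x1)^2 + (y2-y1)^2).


dx = 3.1 + 2.2 = 5.3
dy = -16.1 - 30.9 = -47.0
d = sqrt(28.09 + 2209.0) = sqrt(2237.09) = 47.2979

47.2979


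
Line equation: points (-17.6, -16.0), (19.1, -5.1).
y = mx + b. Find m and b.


m = (10.9)/(36.7) = 0.2970
b = y1 - m*x1 = -16.0 - (10.9*(-17.6))/(36.7) = -16.0 + 5.2272 = -10.7728

y = 0.2970x - 10.7728


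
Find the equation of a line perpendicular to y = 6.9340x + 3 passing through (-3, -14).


Perpendicular slope = -1/m1 = -1/6.9340 = -0.1442
b2 = y0 - m2*x0 = -14 - 3/6.9340 = -14 - 0.4327 = -14.4327

y = -0.1442x - 14.4327


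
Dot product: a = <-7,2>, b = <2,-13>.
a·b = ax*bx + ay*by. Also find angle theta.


a·b = -7*2 + 2*(-13) = -14 - 26 = -40
|a| = sqrt(49+4) = 7.2801
|b| = sqrt(4+169) = 13.1529
cos(theta) = -40/(sqrt(53)*sqrt(173)) = -40/sqrt(9169) = -0.417733
theta = arccos(-40/sqrt(9169)) = 114.6916 degrees

a·b = -40, theta = 114.6916 deg


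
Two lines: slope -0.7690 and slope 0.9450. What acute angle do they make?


m1-m2 = -1.714
1+m1*m2 = 0.273295
tan(theta) = |-1.714/0.273295| = 6.271611
theta = arctan(|-1.714/0.273295|) = 80.9405 degrees (acute angle)

80.9405 degrees


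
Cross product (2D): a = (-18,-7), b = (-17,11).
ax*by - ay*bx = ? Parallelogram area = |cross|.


cross = -18*11 + 7*(-17) = -198 - 119 = -317
Parallelogram area = |-317| = 317

cross = -317, parallelogram area = 317


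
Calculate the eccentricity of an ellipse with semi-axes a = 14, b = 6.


c = sqrt(196-36) = sqrt(160) = 12.6491
e = c/a = sqrt(160)/14 = 0.9035

e = 0.9035


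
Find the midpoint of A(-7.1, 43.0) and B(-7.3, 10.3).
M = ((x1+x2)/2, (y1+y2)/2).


Mx = (-7.1 - 7.3)/2 = -14.4/2 = -7.2000
My = (43.0 + 10.3)/2 = 53.3/2 = 26.6500

(-7.2000, 26.6500)


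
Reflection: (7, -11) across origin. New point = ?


Reflection rule for origin: (-x, -y)
(7, -11) -> (-7, 11)

(-7, 11)


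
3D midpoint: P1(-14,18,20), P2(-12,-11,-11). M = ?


Mx = (-14- 12)/2 = -13.0000
My = (18- 11)/2 = 3.5000
Mz = (20- 11)/2 = 4.5000

M = (-13.0000, 3.5000, 4.5000)


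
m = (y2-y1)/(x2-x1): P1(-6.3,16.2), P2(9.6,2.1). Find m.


dy = 2.1 - 16.2 = -14.1
dx = 9.6 + 6.3 = 15.9
m = -14.1/15.9 = -0.8868

m = -0.8868


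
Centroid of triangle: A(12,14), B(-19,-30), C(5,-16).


Gx = (12- 19+5)/3 = -2/3 = -0.6667
Gy = (14- 30- 16)/3 = -32/3 = -10.6667

G = (-0.6667, -10.6667)


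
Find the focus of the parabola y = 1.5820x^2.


a = 1.5820
4a = 6.3280
focus = (0, 1/6.3280) = (0, 0.1580)

Focus = (0, 0.1580)


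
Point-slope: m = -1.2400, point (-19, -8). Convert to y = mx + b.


y + 8 = -1.2400(x + 19)
y = -1.2400x - 8 + 1.2400*(-19)
y = -1.2400x - 31.5600

y = -1.2400x - 31.5600


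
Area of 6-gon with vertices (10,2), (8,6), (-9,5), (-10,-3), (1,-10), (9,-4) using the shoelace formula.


sum(xi*y_{i+1}) = 10*6 + 8*5 - 9*(-3) - 10*(-10) + 1*(-4) + 9*2 = 241
sum(yi*x_{i+1}) = 2*8 + 6*(-9) + 5*(-10) - 3*1 - 10*9 - 4*10 = -221
Area = |241 + 221|/2 = 462/2 = 231.0000

231.0000 sq units


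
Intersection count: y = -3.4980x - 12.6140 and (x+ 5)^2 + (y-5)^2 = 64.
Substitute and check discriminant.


Substitute y = -3.4980x - 12.6140: (x+ 5)^2 + (-3.4980x- 12.6140-5)^2 = 64
Expand to Ax^2 + Bx + C = 0, where b-k = -17.614
A = 1+m^2 = 13.236004
B = 2(m(b-k) - h) = 2(-3.4980*(-17.614) + 5) = 133.227544
C = h^2 + (b-k)^2 - r^2 = 25 + 310.252996 - 64 = 271.252996
disc = B^2-4AC = 17749.5785 - 14361.2230 = 3388.3555
disc > 0

2 intersection points


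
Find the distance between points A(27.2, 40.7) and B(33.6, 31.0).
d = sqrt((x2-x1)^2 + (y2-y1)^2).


dx = 33.6 - 27.2 = 6.4
dy = 31.0 - 40.7 = -9.7
d = sqrt(40.96 + 94.09) = sqrt(135.05) = 11.6211

11.6211


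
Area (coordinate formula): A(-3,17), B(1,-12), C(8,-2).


-3*(-12+ 2) = 30
1*(-2-17) = -19
8*(17+ 12) = 232
sum = 243
Area = |243|/2 = 121.5000

121.5000 sq units


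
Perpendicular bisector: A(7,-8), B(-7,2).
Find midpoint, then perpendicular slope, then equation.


Midpoint = (0, -3)
Slope of AB = dy/dx = 10/(-14) = -0.7143
Perp slope = -dx/dy = 14/10 = 1.4000
b = My - (perp slope)*Mx = -3 + (-14*0)/10 = -3 + 0 = -3.0000

y = 1.4000x - 3.0000


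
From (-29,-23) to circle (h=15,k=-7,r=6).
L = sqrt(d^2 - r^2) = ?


d = sqrt((-29-15)^2 + (-23+ 7)^2) = sqrt(1936+256) = 46.8188
L = sqrt(2192.0000 - 36) = sqrt(2156.0000) = 46.4327

46.4327


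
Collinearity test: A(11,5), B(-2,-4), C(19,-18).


11*(-4+ 18) - 2*(-18-5) + 19*(5+ 4)
= 154 + 46 + 171 = 371

No, not collinear (determinant = 371)


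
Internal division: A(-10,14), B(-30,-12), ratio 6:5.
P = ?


Px = (6*(-30) + 5*(-10))/11 = -230/11 = -20.9091
Py = (6*(-12) + 5*14)/11 = -2/11 = -0.1818

P = (-20.9091, -0.1818)


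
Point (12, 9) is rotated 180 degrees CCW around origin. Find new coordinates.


cos(180) = -1, sin(180) = 0
x' = 12*(-1) - 9*0 = -12
y' = 12*0 + 9*(-1) = -9

(-12, -9)


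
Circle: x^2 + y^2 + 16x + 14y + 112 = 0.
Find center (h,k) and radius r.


h = -D/2 = -16/2 = -8
k = -E/2 = -14/2 = -7
r^2 = h^2 + k^2 - F = 64 + 49 - 112 = 1
r = 1

Center (-8, -7), radius = 1


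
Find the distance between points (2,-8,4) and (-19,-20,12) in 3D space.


dx=-21, dy=-12, dz=8
d = sqrt(441+144+64) = sqrt(649) = 25.4755

25.4755


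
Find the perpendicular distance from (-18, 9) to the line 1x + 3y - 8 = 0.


|1*(-18) + 3*9 - 8| = |1| = 1
sqrt(1 + 9) = sqrt(10) = 3.1623
d = 1/sqrt(10) = 0.3162

0.3162


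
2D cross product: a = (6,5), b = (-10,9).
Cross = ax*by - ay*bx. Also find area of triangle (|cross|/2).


cross = 6*9 - 5*(-10) = 54 + 50 = 104
Triangle area = |104|/2 = 104/2 = 52.0000

cross = 104, triangle area = 52.0000


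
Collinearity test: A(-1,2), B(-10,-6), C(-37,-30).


-1*(-6+ 30) - 10*(-30-2) - 37*(2+ 6)
= -24 + 320 - 296 = 0

Yes, collinear (determinant = 0)


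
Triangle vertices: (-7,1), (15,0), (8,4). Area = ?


-7*(0-4) = 28
15*(4-1) = 45
8*(1-0) = 8
sum = 81
Area = |81|/2 = 40.5000

40.5000 sq units


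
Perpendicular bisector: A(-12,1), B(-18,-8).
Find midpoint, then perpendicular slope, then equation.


Midpoint = (-15, -3.5)
Slope of AB = dy/dx = -9/(-6) = 1.5000
Perp slope = -dx/dy = -6/9 = -0.6667
b = My - (perp slope)*Mx = -3.5 + (-6*(-15))/(-9) = -3.5 - 10.0000 = -13.5000

y = -0.6667x - 13.5000


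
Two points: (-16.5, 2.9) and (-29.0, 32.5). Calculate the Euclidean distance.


dx = -29.0 + 16.5 = -12.5
dy = 32.5 - 2.9 = 29.6
d = sqrt(156.25 + 876.16) = sqrt(1032.41) = 32.1311

32.1311


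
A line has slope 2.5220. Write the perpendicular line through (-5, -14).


Perpendicular slope = -1/m1 = -1/2.5220 = -0.3965
b2 = y0 - m2*x0 = -14 - 5/2.5220 = -14 - 1.9826 = -15.9826

y = -0.3965x - 15.9826


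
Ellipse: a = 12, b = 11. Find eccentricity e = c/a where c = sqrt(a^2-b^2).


c = sqrt(144-121) = sqrt(23) = 4.7958
e = c/a = sqrt(23)/12 = 0.3997

e = 0.3997


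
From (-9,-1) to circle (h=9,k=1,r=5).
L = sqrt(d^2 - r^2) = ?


d = sqrt((-9-9)^2 + (-1-1)^2) = sqrt(324+4) = 18.1108
L = sqrt(328.0000 - 25) = sqrt(303.0000) = 17.4069

17.4069


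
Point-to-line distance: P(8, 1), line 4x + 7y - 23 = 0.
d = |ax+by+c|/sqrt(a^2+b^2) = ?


|4*8 + 7*1 - 23| = |16| = 16
sqrt(16 + 49) = sqrt(65) = 8.0623
d = 16/sqrt(65) = 1.9846

1.9846


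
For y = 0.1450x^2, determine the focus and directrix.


a = 0.1450
1/(4a) = 1.7241
Focus = (0, 1.7241)
Directrix: y = -1.7241

Focus = (0, 1.7241), Directrix: y = -1.7241


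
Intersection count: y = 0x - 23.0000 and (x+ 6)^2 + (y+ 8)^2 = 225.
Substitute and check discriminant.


Substitute y = 0x - 23.0000: (x+ 6)^2 + (0x- 23.0000+ 8)^2 = 225
Expand to Ax^2 + Bx + C = 0, where b-k = -15
A = 1+m^2 = 1
B = 2(m(b-k) - h) = 2(0*(-15) + 6) = 12
C = h^2 + (b-k)^2 - r^2 = 36 + 225 - 225 = 36
disc = B^2-4AC = 144.0000 - 144.0000 = 0
disc = 0

1 intersection point (tangent)


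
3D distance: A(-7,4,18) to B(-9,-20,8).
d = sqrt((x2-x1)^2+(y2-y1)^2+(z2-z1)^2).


dx=-2, dy=-24, dz=-10
d = sqrt(4+576+100) = sqrt(680) = 26.0768

26.0768


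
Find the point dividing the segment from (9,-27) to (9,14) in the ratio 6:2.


Px = (6*9 + 2*9)/8 = 72/8 = 9.0000
Py = (6*14 + 2*(-27))/8 = 30/8 = 3.7500

P = (9.0000, 3.7500)


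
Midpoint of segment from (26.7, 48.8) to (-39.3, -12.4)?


Mx = (26.7 - 39.3)/2 = -12.6/2 = -6.3000
My = (48.8 - 12.4)/2 = 36.4/2 = 18.2000

(-6.3000, 18.2000)


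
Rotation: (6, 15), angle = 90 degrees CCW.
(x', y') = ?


cos(90) = 0, sin(90) = 1
x' = 6*0 - 15*1 = -15
y' = 6*1 + 15*0 = 6

(-15, 6)


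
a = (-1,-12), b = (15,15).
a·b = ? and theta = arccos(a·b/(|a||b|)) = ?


a·b = -1*15 - 12*15 = -15 - 180 = -195
|a| = sqrt(1+144) = 12.0416
|b| = sqrt(225+225) = 21.2132
cos(theta) = -195/(sqrt(145)*sqrt(450)) = -195/sqrt(65250) = -0.763386
theta = arccos(-195/sqrt(65250)) = 139.7636 degrees

a·b = -195, theta = 139.7636 deg


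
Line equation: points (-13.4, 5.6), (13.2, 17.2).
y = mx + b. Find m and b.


m = (11.6)/(26.6) = 0.4361
b = y1 - m*x1 = 5.6 - (11.6*(-13.4))/(26.6) = 5.6 + 5.8436 = 11.4436

y = 0.4361x + 11.4436


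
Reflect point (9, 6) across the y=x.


Reflection rule for y=x: (y, x)
(9, 6) -> (6, 9)

(6, 9)


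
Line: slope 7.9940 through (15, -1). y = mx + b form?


y + 1 = 7.9940(x - 15)
y = 7.9940x - 1 - 7.9940*15
y = 7.9940x - 120.9100

y = 7.9940x - 120.9100


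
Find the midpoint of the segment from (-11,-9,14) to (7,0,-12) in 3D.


Mx = (-11+7)/2 = -2.0000
My = (-9+0)/2 = -4.5000
Mz = (14- 12)/2 = 1.0000

M = (-2.0000, -4.5000, 1.0000)


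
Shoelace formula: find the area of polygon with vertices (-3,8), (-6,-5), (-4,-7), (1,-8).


sum(xi*y_{i+1}) = -3*(-5) - 6*(-7) - 4*(-8) + 1*8 = 97
sum(yi*x_{i+1}) = 8*(-6) - 5*(-4) - 7*1 - 8*(-3) = -11
Area = |97 + 11|/2 = 108/2 = 54.0000

54.0000 sq units


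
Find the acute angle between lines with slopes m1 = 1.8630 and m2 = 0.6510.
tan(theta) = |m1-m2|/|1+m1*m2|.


m1-m2 = 1.212
1+m1*m2 = 2.212813
tan(theta) = |1.212/2.212813| = 0.547719
theta = arctan(|1.212/2.212813|) = 28.7104 degrees (acute angle)

28.7104 degrees


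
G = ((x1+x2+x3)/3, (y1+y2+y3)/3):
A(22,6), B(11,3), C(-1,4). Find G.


Gx = (22+11- 1)/3 = 32/3 = 10.6667
Gy = (6+3+4)/3 = 13/3 = 4.3333

G = (10.6667, 4.3333)


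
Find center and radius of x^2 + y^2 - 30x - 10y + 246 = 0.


h = -D/2 = 30/2 = 15
k = -E/2 = 10/2 = 5
r^2 = h^2 + k^2 - F = 225 + 25 - 246 = 4
r = 2

Center (15, 5), radius = 2


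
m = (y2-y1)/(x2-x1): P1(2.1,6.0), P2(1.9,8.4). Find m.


dy = 8.4 - 6.0 = 2.4
dx = 1.9 - 2.1 = -0.2
m = 2.4/(-0.2) = -12.0000

m = -12.0000


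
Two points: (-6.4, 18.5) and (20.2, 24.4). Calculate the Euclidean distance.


dx = 20.2 + 6.4 = 26.6
dy = 24.4 - 18.5 = 5.9
d = sqrt(707.56 + 34.81) = sqrt(742.37) = 27.2465

27.2465


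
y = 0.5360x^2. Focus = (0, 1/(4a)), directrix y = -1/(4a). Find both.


a = 0.5360
1/(4a) = 0.4664
Focus = (0, 0.4664)
Directrix: y = -0.4664

Focus = (0, 0.4664), Directrix: y = -0.4664


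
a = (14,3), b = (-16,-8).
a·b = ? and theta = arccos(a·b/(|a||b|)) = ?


a·b = 14*(-16) + 3*(-8) = -224 - 24 = -248
|a| = sqrt(196+9) = 14.3178
|b| = sqrt(256+64) = 17.8885
cos(theta) = -248/(sqrt(205)*sqrt(320)) = -248/sqrt(65600) = -0.968277
theta = arccos(-248/sqrt(65600)) = 165.5297 degrees

a·b = -248, theta = 165.5297 deg


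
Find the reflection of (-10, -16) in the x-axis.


Reflection rule for x-axis: (x, -y)
(-10, -16) -> (-10, 16)

(-10, 16)


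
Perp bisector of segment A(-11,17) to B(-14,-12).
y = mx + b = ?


Midpoint = (-12.5, 2.5)
Slope of AB = dy/dx = -29/(-3) = 9.6667
Perp slope = -dx/dy = -3/29 = -0.1034
b = My - (perp slope)*Mx = 2.5 + (-3*(-12.5))/(-29) = 2.5 - 1.2931 = 1.2069

y = -0.1034x + 1.2069


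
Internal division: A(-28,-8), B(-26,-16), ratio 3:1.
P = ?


Px = (3*(-26) + 1*(-28))/4 = -106/4 = -26.5000
Py = (3*(-16) + 1*(-8))/4 = -56/4 = -14.0000

P = (-26.5000, -14.0000)


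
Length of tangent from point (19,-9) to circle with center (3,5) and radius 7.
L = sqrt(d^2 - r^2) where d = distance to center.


d = sqrt((19-3)^2 + (-9-5)^2) = sqrt(256+196) = 21.2603
L = sqrt(452.0000 - 49) = sqrt(403.0000) = 20.0749

20.0749


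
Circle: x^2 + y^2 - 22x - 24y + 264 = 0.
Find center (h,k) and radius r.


h = -D/2 = 22/2 = 11
k = -E/2 = 24/2 = 12
r^2 = h^2 + k^2 - F = 121 + 144 - 264 = 1
r = 1

Center (11, 12), radius = 1


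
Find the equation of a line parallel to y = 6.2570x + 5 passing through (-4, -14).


Parallel lines have equal slopes.
m2 = 6.2570
b2 = -14 - 6.2570*(-4) = 11.0280

y = 6.2570x + 11.0280


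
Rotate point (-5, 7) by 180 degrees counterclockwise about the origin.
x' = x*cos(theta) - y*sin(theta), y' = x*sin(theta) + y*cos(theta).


cos(180) = -1, sin(180) = 0
x' = -5*(-1) - 7*0 = 5
y' = -5*0 + 7*(-1) = -7

(5, -7)


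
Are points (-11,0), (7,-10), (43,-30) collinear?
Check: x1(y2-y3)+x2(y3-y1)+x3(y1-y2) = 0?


-11*(-10+ 30) + 7*(-30-0) + 43*(0+ 10)
= -220 - 210 + 430 = 0

Yes, collinear (determinant = 0)


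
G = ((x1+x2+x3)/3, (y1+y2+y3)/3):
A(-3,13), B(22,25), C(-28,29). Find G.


Gx = (-3+22- 28)/3 = -9/3 = -3.0000
Gy = (13+25+29)/3 = 67/3 = 22.3333

G = (-3.0000, 22.3333)


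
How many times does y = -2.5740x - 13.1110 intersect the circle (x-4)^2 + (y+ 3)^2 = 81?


Substitute y = -2.5740x - 13.1110: (x-4)^2 + (-2.5740x- 13.1110+ 3)^2 = 81
Expand to Ax^2 + Bx + C = 0, where b-k = -10.111
A = 1+m^2 = 7.625476
B = 2(m(b-k) - h) = 2(-2.5740*(-10.111) - 4) = 44.051428
C = h^2 + (b-k)^2 - r^2 = 16 + 102.232321 - 81 = 37.232321
disc = B^2-4AC = 1940.5283 - 1135.6567 = 804.8716
disc > 0

2 intersection points
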